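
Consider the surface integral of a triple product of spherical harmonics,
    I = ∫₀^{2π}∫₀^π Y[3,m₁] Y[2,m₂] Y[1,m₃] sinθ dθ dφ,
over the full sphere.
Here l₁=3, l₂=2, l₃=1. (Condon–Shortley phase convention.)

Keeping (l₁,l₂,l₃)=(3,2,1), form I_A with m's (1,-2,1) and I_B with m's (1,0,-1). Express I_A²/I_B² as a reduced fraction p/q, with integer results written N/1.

1/6

Same 3,2,1: normalisation and zero-m 3j drop out of the ratio.
A: Δ: 4! 2! 0! / 7! → 1/105; sum: t=0:+1/48 = 1/48; 3j²(3 2 1; 1 -2 1) = Δ·Π!·Σ² = 1/105  (sign +1)
B: Δ: 4! 2! 0! / 7! → 1/105; sum: t=2:+1/8 = 1/8; 3j²(3 2 1; 1 0 -1) = Δ·Π!·Σ² = 2/35  (sign +1)
I_A²/I_B² = (1/105)/(2/35) = 1/6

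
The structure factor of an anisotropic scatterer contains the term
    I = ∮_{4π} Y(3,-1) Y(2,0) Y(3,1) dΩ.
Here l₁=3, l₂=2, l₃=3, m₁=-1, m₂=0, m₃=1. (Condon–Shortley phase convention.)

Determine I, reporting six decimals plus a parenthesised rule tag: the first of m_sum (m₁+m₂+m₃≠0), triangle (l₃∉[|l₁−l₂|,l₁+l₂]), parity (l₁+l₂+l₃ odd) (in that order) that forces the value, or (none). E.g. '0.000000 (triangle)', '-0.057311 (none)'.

Checks pass: Σm=0; 8 even; l₃=3∈[1,5].
(2·3+1)(2·2+1)(2·3+1) = 245
Δ: 2! 4! 2! / 9! → 1/3780
sum: t=0:+1/24 t=1:−1/4 t=2:+1/24 = -1/6
3j²(3 2 3; 0 0 0) = Δ·Π!·Σ² = 4/105  (sign +1)
sum: t=0:+1/96 t=1:−1/6 t=2:+1/16 = -3/32
3j²(3 2 3; -1 0 1) = Δ·Π!·Σ² = 3/140  (sign -1)
combine: 4πI² = 245·4/105·3/140 = 1/5
take √, sign -1: I = -0.12615663
No selection rule forces the value: the integral is nonzero (none).

-0.126157 (none)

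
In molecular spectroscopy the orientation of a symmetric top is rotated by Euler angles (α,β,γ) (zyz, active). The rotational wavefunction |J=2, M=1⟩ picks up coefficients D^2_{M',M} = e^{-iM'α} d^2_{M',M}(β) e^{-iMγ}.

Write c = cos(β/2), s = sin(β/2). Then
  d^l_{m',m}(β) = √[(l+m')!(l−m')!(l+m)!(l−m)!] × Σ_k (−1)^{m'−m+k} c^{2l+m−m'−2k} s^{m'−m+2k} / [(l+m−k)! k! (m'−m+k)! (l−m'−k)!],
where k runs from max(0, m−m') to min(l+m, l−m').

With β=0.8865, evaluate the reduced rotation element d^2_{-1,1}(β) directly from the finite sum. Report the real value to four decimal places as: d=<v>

d=0.4165

d^2_{-1,1}(β=0.8865) via the finite sum:
c=cos(0.886500/2)=0.903363, s=sin(0.886500/2)=0.428878; N=√[1·6·6·1]=6.000000
The bounds max(0,m−m')=2 and min(l+m,l−m')=3 give 2 terms
  k=2: (−1)^0·6.0000/(2)·0.9034^2·0.4289^2 = +0.450311
  k=3: (−1)^1·6.0000/(6)·0.9034^0·0.4289^4 = -0.033832
d^2_{-1,1}(0.8865) = +0.450311 -0.033832 = +0.416478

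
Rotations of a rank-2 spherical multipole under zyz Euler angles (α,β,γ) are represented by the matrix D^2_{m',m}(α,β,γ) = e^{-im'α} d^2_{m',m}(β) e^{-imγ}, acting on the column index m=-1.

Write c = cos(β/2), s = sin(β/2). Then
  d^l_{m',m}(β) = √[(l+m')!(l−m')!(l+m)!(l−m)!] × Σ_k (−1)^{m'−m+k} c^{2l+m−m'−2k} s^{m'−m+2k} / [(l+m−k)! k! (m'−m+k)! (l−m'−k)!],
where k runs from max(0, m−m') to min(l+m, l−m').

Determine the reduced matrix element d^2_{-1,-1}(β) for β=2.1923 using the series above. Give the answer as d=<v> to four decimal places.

d^2_{-1,-1}(β=2.1923) via the finite sum:
c=cos(2.192300/2)=0.457024, s=sin(2.192300/2)=0.889454; N=√[1·6·1·6]=6.000000
k: max(0,(-1)−(-1))=0 … min(2+(-1),2−(-1))=1
  k=0: (−1)^0·6.0000/(6)·0.4570^4·0.8895^0 = +0.043627
  k=1: (−1)^1·6.0000/(2)·0.4570^2·0.8895^2 = -0.495731
d^2_{-1,-1}(2.1923) = +0.043627 -0.495731 = -0.452104

d=-0.4521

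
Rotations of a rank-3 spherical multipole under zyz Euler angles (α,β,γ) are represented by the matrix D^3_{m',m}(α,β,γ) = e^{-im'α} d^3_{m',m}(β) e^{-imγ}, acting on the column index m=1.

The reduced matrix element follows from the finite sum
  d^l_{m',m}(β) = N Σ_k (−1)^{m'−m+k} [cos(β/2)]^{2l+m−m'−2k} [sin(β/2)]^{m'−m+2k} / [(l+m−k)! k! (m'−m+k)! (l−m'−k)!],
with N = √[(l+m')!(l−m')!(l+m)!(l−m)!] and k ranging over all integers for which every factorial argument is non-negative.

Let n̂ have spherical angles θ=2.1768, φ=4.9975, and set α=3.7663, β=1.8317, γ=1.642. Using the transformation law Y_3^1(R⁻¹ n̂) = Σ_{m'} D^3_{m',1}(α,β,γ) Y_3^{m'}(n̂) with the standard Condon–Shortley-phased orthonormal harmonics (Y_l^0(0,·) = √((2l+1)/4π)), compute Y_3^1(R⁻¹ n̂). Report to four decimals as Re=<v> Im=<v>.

Re=0.0367 Im=-0.0265

Need the full column D^3_{m',1} for m'=−3..3 at α=3.7663, β=1.8317, γ=1.6420.
cos(β/2)=0.609117, sin(β/2)=0.793081
d^3_{-3,1}: single k=4 term ⇒ +0.568481;  D = -0.553235-0.130775i
d^3_{-2,1}: k∈[3..4] ⇒ +0.712990 -0.604348 = +0.108642;  D = +0.100377-0.041564i
d^3_{-1,1}: k∈[2..4] ⇒ +0.519503 -1.174249 +0.248831 = -0.405916;  D = +0.213378-0.345308i
d^3_{0,1}: k∈[1..3] ⇒ +0.230362 -1.171562 +0.662030 = -0.279170;  D = +0.019861+0.278463i
d^3_{1,1}: k∈[0..2] ⇒ +0.051074 -0.692670 +0.880687 = +0.239091;  D = +0.153278+0.183495i
d^3_{2,1}: k∈[0..1] ⇒ -0.210291 +0.712990 = +0.502700;  D = -0.487050-0.124457i
d^3_{3,1}: single k=0 term ⇒ +0.335338;  D = +0.312092-0.122678i
Y_3^{m'}(θ=2.1768,φ=4.9975) and Σ D·Y over m':
  (-0.5532-0.1308i)·(-0.1749-0.1520i)  (+0.1004-0.0416i)·(+0.3310-0.2123i)  (+0.2134-0.3453i)·(+0.0465+0.1586i)  (+0.0199+0.2785i)·(+0.2929+0.0000i)  (+0.1533+0.1835i)·(-0.0465+0.1586i)  (-0.4870-0.1245i)·(+0.3310+0.2123i)  (+0.3121-0.1227i)·(+0.1749-0.1520i)
Y_3^1(R⁻¹ n̂) = +0.036664-0.026478i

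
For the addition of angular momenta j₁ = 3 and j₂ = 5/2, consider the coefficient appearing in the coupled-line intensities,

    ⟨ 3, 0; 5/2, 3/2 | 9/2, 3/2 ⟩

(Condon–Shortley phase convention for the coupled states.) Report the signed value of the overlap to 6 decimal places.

−√(45/154) ≈ -0.540562

j₁+j₂−J=1  J+j₁−j₂=5  J−j₁+j₂=4  j₁+j₂+J+1=11
(j₁±m₁, j₂±m₂, J±M) = (3,3,4,1,6,3)
P² = 207360/77
sum k=0..1:
  [0] +1/288 = 1/288
  [1] −1/72 = -1/72
S = -1/96
C² = P²·S² = 45/154 ; C = -0.540562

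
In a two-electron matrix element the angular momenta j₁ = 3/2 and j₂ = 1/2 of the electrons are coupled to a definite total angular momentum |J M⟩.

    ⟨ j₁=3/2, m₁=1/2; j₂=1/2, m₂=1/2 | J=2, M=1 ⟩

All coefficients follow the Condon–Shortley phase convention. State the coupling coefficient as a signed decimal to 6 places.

√[5·0!3!1!/5! · 2!1!1!0!3!1!] = √(3)
  +(−1)^0/∏(0,0,1,1,2,0)! = 1/2  (running 1/2)
⟨..|..⟩ = √(3)·(1/2) = +0.866025

+0.866025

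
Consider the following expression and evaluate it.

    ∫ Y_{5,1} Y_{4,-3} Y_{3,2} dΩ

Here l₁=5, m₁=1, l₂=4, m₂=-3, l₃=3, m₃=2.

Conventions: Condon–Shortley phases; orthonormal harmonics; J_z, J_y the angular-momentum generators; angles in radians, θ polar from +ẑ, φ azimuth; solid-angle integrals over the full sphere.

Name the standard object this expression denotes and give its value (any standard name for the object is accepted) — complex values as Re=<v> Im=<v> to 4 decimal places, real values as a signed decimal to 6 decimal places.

Gaunt coefficient, +0.160929

This is a Gaunt coefficient — the integral of a triple product of spherical harmonics over the sphere.
Checks pass: Σm=0; 12 even; l₃=3∈[1,9].
(2·5+1)(2·4+1)(2·3+1) = 693
Δ: 6! 4! 2! / 13! → 1/180180
sum: t=2:+1/576 t=3:−1/144 t=4:+1/576 = -1/288
3j²(5 4 3; 0 0 0) = Δ·Π!·Σ² = 20/1001  (sign +1)
sum: t=0:+1/17280 t=1:−1/1440 = -11/17280
3j²(5 4 3; 1 -3 2) = Δ·Π!·Σ² = 11/468  (sign +1)
combine: 4πI² = 693·20/1001·11/468 = 55/169
take √, sign +1: I = 0.16092854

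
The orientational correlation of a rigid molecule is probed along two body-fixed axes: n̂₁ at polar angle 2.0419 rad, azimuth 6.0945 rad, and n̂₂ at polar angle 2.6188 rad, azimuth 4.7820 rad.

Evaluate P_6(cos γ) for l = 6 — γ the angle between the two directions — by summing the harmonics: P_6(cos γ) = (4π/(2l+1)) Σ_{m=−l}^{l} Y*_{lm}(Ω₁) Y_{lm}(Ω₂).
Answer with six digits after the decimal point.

Addition theorem: P_6(cos γ) = (4π/13) Σ_m Y*_{lm}(Ω₁) Y_{lm}(Ω₂), m = −6…6:
  m=-6: Y*=0.10271 - 0.21892j  Y=-0.00684 + 0.00304j  product -0.00004 + 0.00181j
  m=-5: Y*=-0.25047 + 0.34543j  Y=-0.01535 - 0.04230j  product 0.01845 + 0.00529j
  m=-4: Y*=0.20743 - 0.19509j  Y=0.15474 - 0.04423j  product 0.02347 - 0.03936j
  m=-3: Y*=0.12959 - 0.08234j  Y=0.07658 + 0.36134j  product 0.03968 + 0.04052j
  m=-2: Y*=-0.31436 + 0.12460j  Y=-0.48926 + 0.06856j  product 0.14526 - 0.08251j
  m=-1: Y*=-0.03607 + 0.00689j  Y=-0.01334 - 0.19133j  product 0.00180 + 0.00681j
  m=+0: Y*=0.33577 + 0.00000j  Y=-0.37943 + 0.00000j  product -0.12740 + 0.00000j
  m=+1: Y*=0.03607 + 0.00689j  Y=0.01334 - 0.19133j  product 0.00180 - 0.00681j
  m=+2: Y*=-0.31436 - 0.12460j  Y=-0.48926 - 0.06856j  product 0.14526 + 0.08251j
  m=+3: Y*=-0.12959 - 0.08234j  Y=-0.07658 + 0.36134j  product 0.03968 - 0.04052j
  m=+4: Y*=0.20743 + 0.19509j  Y=0.15474 + 0.04423j  product 0.02347 + 0.03936j
  m=+5: Y*=0.25047 + 0.34543j  Y=0.01535 - 0.04230j  product 0.01845 - 0.00529j
  m=+6: Y*=0.10271 + 0.21892j  Y=-0.00684 - 0.00304j  product -0.00004 - 0.00181j
Σ over m = 0.32984 + 0.00000j; ×(4π/13) → 0.31884 + 0.00000j. Real part: 0.318836

0.318836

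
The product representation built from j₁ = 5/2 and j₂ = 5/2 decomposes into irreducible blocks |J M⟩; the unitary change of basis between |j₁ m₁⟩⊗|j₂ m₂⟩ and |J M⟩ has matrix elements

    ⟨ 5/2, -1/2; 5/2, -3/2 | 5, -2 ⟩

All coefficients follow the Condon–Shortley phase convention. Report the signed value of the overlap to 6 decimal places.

+0.645497

j₁+j₂−J=0  J+j₁−j₂=5  J−j₁+j₂=5  j₁+j₂+J+1=11
(j₁±m₁, j₂±m₂, J±M) = (2,3,1,4,3,7)
P² = 34560
sum k=0..0:
  [0] +1/288 = 1/288
S = 1/288
C² = P²·S² = 5/12 ; C = +0.645497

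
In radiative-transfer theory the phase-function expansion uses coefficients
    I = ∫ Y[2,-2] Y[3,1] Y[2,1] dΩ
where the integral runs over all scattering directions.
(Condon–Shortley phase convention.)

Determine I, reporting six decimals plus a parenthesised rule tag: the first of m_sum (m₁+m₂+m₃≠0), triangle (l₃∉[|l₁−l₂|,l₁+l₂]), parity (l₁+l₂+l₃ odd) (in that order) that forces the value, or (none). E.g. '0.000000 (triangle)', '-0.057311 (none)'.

0.000000 (parity)

L=7 odd ⇒ parity kills the (l;000) factor ⇒ I = 0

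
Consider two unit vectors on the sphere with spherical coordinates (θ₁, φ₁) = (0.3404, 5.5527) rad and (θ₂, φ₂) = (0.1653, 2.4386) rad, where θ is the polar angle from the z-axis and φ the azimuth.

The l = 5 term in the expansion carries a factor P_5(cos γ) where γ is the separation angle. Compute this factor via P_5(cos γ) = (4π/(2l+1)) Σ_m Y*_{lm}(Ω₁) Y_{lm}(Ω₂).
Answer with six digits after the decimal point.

-0.182731

Addition theorem: P_5(cos γ) = (4π/11) Σ_m Y*_{lm}(Ω₁) Y_{lm}(Ω₂), m = −5…5:
  m=-5: (-0.001679+0.000941i) × (+0.000052+0.000020i) = -0.000000+0.000000i  (running Σ = -0.000000+0.000000i)
  m=-4: (-0.016776-0.003745i) × (-0.001004+0.000344i) = +0.000018-0.000002i  (running Σ = +0.000018-0.000002i)
  m=-3: (-0.052386-0.073277i) × (+0.006128-0.010265i) = -0.001073+0.000089i  (running Σ = -0.001055+0.000087i)
  m=-2: (+0.032508-0.294805i) × (+0.014249+0.085671i) = +0.025720-0.001416i  (running Σ = +0.024664-0.001329i)
  m=-1: (+0.409378-0.366718i) × (-0.291791-0.247269i) = -0.210131+0.005779i  (running Σ = -0.185466+0.004450i)
  m=0: (+0.280085-0.000000i) × (+0.753267+0.000000i) = +0.210979+0.000000i  (running Σ = +0.025513+0.004450i)
  m=1: (-0.409378-0.366718i) × (+0.291791-0.247269i) = -0.210131-0.005779i  (running Σ = -0.184618-0.001329i)
  m=2: (+0.032508+0.294805i) × (+0.014249-0.085671i) = +0.025720+0.001416i  (running Σ = -0.158899+0.000087i)
  m=3: (+0.052386-0.073277i) × (-0.006128-0.010265i) = -0.001073-0.000089i  (running Σ = -0.159972-0.000002i)
  m=4: (-0.016776+0.003745i) × (-0.001004-0.000344i) = +0.000018+0.000002i  (running Σ = -0.159954+0.000000i)
  m=5: (+0.001679+0.000941i) × (-0.000052+0.000020i) = -0.000000-0.000000i  (running Σ = -0.159954+0.000000i)
Σ over m = -0.159954+0.000000i; ×(4π/11) → -0.182731+0.000000i. Real part: -0.182731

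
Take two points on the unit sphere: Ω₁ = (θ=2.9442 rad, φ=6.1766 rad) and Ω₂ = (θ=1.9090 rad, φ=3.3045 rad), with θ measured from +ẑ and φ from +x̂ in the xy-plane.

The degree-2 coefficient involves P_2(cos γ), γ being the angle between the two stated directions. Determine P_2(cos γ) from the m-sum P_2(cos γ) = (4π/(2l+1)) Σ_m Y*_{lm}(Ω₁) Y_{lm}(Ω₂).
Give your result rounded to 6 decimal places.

Term-by-term m-sum for l=2 (normalisation 4π/5 = 2.513274):
  [-2]  conj(Y_{2,-2})(Ω₁) = 0.01452 - 0.00314j ; Y_{2,-2}(Ω₂) = 0.32567 - 0.11003j ; Δ = 0.00438 - 0.00262j
  [-1]  conj(Y_{2,-1})(Ω₁) = -0.14772 + 0.01580j ; Y_{2,-1}(Ω₂) = 0.23860 - 0.03922j ; Δ = -0.03463 + 0.00956j
  [+0]  conj(Y_{2,0})(Ω₁) = 0.59439 + 0.00000j ; Y_{2,0}(Ω₂) = -0.21123 + 0.00000j ; Δ = -0.12555 + 0.00000j
  [+1]  conj(Y_{2,1})(Ω₁) = 0.14772 + 0.01580j ; Y_{2,1}(Ω₂) = -0.23860 - 0.03922j ; Δ = -0.03463 - 0.00956j
  [+2]  conj(Y_{2,2})(Ω₁) = 0.01452 + 0.00314j ; Y_{2,2}(Ω₂) = 0.32567 + 0.11003j ; Δ = 0.00438 + 0.00262j
Total Σ_m = -0.18604 + 0.00000j. Multiply by 2.513274: -0.46758 + 0.00000j. P_2(cos γ) = -0.467576

-0.467576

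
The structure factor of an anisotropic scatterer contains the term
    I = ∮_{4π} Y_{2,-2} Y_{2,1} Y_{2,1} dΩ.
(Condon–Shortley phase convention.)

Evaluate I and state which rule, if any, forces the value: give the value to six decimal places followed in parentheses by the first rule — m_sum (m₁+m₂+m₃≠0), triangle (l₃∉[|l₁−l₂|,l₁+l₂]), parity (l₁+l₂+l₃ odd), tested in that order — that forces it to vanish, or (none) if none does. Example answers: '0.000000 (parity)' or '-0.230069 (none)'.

0.220728 (none)

m-sum 0 ✓  L=6 even ✓  0≤2≤4 ✓
Π(2lᵢ+1) = 5×5×5 = 125
triangle coeff Δ(2,2,2) = 1/630
Σ_t [0,2]: t=0:+1/8 t=1:−1/1 t=2:+1/8 = -3/4
(3j)²=2/35 [(2 2 2; 0 0 0)], sign=-1
Σ_t [2,2]: t=2:+1/4 = 1/4
(3j)²=3/35 [(2 2 2; -2 1 1)], sign=-1
⇒ 4πI² = 30/49
I = (+1)√(30/49/(4π)) = 0.22072812
No selection rule forces the value: the integral is nonzero (none).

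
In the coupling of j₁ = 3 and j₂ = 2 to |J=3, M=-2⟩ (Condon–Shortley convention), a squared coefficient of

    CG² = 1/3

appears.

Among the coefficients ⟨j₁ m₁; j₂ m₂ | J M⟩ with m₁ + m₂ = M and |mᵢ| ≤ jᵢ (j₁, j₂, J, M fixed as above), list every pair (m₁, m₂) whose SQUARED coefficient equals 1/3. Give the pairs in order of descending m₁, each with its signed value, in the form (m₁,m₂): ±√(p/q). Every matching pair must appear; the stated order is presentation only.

(0,-2): +√(1/3)

Admissible pairs with m₁+m₂ = M = -2: (-3,1), (-2,0), (-1,-1), (0,-2)
  (m₁,m₂)=(0,-2): CG² = 1/3, CG = +√(1/3)   ← matches the target
  (m₁,m₂)=(-1,-1): CG² = 1/4, CG = −√(1/4)
  (m₁,m₂)=(-2,0): CG² = 0/1, CG = 0
  (m₁,m₂)=(-3,1): CG² = 5/12, CG = +√(5/12)
Pairs with CG² = 1/3: (0,-2): +√(1/3)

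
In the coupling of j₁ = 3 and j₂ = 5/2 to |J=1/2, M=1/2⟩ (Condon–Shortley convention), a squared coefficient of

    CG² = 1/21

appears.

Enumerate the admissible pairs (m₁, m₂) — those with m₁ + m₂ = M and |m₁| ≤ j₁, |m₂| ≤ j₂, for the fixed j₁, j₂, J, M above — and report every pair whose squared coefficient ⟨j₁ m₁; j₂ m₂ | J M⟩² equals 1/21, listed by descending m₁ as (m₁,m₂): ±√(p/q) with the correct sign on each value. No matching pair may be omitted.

Admissible pairs with m₁+m₂ = M = 1/2: (-2,5/2), (-1,3/2), (0,1/2), (1,-1/2), (2,-3/2), (3,-5/2)
  (m₁,m₂)=(3,-5/2): CG² = 2/7, CG = +√(2/7)
  (m₁,m₂)=(2,-3/2): CG² = 5/21, CG = −√(5/21)
  (m₁,m₂)=(1,-1/2): CG² = 4/21, CG = +√(4/21)
  (m₁,m₂)=(0,1/2): CG² = 1/7, CG = −√(1/7)
  (m₁,m₂)=(-1,3/2): CG² = 2/21, CG = +√(2/21)
  (m₁,m₂)=(-2,5/2): CG² = 1/21, CG = −√(1/21)   ← matches the target
Pairs with CG² = 1/21: (-2,5/2): −√(1/21)

(-2,5/2): −√(1/21)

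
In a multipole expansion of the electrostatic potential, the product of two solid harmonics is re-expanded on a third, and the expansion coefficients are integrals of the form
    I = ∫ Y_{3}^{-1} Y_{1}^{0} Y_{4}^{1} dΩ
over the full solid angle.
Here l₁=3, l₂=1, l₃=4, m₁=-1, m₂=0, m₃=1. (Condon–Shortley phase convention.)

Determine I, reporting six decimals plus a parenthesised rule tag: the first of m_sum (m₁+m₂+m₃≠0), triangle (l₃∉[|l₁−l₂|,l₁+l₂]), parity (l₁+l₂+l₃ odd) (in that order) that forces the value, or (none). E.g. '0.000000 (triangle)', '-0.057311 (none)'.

-0.238414 (none)

Checks pass: Σm=0; 8 even; l₃=4∈[2,4].
(2·3+1)(2·1+1)(2·4+1) = 189
Δ: 0! 6! 2! / 9! → 1/252
sum: t=0:+1/36 = 1/36
3j²(3 1 4; 0 0 0) = Δ·Π!·Σ² = 4/63  (sign +1)
sum: t=0:+1/48 = 1/48
3j²(3 1 4; -1 0 1) = Δ·Π!·Σ² = 5/84  (sign -1)
combine: 4πI² = 189·4/63·5/84 = 5/7
take √, sign -1: I = -0.23841361
No selection rule forces the value: the integral is nonzero (none).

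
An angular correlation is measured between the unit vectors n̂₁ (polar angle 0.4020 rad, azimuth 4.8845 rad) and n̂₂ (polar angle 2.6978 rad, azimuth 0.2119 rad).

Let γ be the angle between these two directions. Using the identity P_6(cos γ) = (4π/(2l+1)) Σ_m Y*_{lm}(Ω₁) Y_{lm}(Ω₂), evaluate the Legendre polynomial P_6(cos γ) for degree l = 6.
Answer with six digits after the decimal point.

Addition theorem: P_6(cos γ) = (4π/13) Σ_m Y*_{lm}(Ω₁) Y_{lm}(Ω₂), m = −6…6:
  [-6]  conj(Y_{6,-6})(Ω₁) = (-0.000888, -0.001488) ; Y_{6,-6}(Ω₂) = (0.000893, -0.002892) ; Δ = (-0.000005, 0.000001)
  [-5]  conj(Y_{6,-5})(Ω₁) = (0.010706, -0.009207) ; Y_{6,-5}(Ω₂) = (-0.010792, 0.019235) ; Δ = (0.000062, 0.000305)
  [-4]  conj(Y_{6,-4})(Ω₁) = (0.053695, 0.044176) ; Y_{6,-4}(Ω₂) = (0.063975, -0.072473) ; Δ = (0.006637, -0.001065)
  [-3]  conj(Y_{6,-3})(Ω₁) = (-0.111960, 0.197216) ; Y_{6,-3}(Ω₂) = (-0.223777, 0.165121) ; Δ = (-0.007510, -0.062619)
  [-2]  conj(Y_{6,-2})(Ω₁) = (-0.442367, -0.158586) ; Y_{6,-2}(Ω₂) = (0.452770, -0.204262) ; Δ = (-0.232684, 0.018556)
  [-1]  conj(Y_{6,-1})(Ω₁) = (0.082879, -0.476781) ; Y_{6,-1}(Ω₂) = (-0.388068, 0.083485) ; Δ = (0.007641, 0.191943)
  [+0]  conj(Y_{6,0})(Ω₁) = (-0.107337, -0.000000) ; Y_{6,0}(Ω₂) = (-0.227075, 0.000000) ; Δ = (0.024374, 0.000000)
  [+1]  conj(Y_{6,1})(Ω₁) = (-0.082879, -0.476781) ; Y_{6,1}(Ω₂) = (0.388068, 0.083485) ; Δ = (0.007641, -0.191943)
  [+2]  conj(Y_{6,2})(Ω₁) = (-0.442367, 0.158586) ; Y_{6,2}(Ω₂) = (0.452770, 0.204262) ; Δ = (-0.232684, -0.018556)
  [+3]  conj(Y_{6,3})(Ω₁) = (0.111960, 0.197216) ; Y_{6,3}(Ω₂) = (0.223777, 0.165121) ; Δ = (-0.007510, 0.062619)
  [+4]  conj(Y_{6,4})(Ω₁) = (0.053695, -0.044176) ; Y_{6,4}(Ω₂) = (0.063975, 0.072473) ; Δ = (0.006637, 0.001065)
  [+5]  conj(Y_{6,5})(Ω₁) = (-0.010706, -0.009207) ; Y_{6,5}(Ω₂) = (0.010792, 0.019235) ; Δ = (0.000062, -0.000305)
  [+6]  conj(Y_{6,6})(Ω₁) = (-0.000888, 0.001488) ; Y_{6,6}(Ω₂) = (0.000893, 0.002892) ; Δ = (-0.000005, -0.000001)
Accumulated sum (-0.427346, -0.000000); after 4π/(2l+1) scaling, (-0.413091, -0.000000) ⇒ P_6 = -0.413091

-0.413091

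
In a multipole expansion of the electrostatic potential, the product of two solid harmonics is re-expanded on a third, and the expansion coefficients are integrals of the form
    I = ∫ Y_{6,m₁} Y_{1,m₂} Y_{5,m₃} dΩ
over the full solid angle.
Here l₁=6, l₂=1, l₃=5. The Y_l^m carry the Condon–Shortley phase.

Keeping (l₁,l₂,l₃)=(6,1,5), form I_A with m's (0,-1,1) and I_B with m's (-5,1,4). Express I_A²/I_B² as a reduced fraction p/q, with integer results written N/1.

3/11

Same 6,1,5: normalisation and zero-m 3j drop out of the ratio.
A: Δ: 2! 10! 0! / 13! → 1/858; sum: t=0:+1/34560 = 1/34560; 3j²(6 1 5; 0 -1 1) = Δ·Π!·Σ² = 5/286  (sign +1)
B: Δ: 2! 10! 0! / 13! → 1/858; sum: t=2:+1/725760 = 1/725760; 3j²(6 1 5; -5 1 4) = Δ·Π!·Σ² = 5/78  (sign -1)
I_A²/I_B² = (5/286)/(5/78) = 3/11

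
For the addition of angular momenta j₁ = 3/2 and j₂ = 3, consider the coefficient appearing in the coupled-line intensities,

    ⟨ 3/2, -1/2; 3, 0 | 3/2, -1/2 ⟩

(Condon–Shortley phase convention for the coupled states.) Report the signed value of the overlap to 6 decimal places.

+√(9/35) ≈ +0.507093

j₁+j₂−J=3  J+j₁−j₂=0  J−j₁+j₂=3  j₁+j₂+J+1=7
(j₁±m₁, j₂±m₂, J±M) = (1,2,3,3,1,2)
P² = 144/35
sum k=2..2:
  [2] +1/4 = 1/4
S = 1/4
C² = P²·S² = 9/35 ; C = +0.507093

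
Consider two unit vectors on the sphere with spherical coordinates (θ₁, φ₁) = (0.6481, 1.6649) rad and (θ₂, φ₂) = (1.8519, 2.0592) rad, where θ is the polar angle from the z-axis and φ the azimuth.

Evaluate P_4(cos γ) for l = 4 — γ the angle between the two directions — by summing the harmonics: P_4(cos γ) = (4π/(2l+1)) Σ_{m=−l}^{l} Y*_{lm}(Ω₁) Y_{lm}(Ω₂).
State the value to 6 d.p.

0.047234

Addition theorem: P_4(cos γ) = (4π/9) Σ_m Y*_{lm}(Ω₁) Y_{lm}(Ω₂), m = −4…4:
  [-4]  conj(Y_{4,-4})(Ω₁) = 0.05465 + 0.02160j ; Y_{4,-4}(Ω₂) = -0.14084 - 0.34975j ; Δ = -0.00014 - 0.02216j
  [-3]  conj(Y_{4,-3})(Ω₁) = 0.06115 - 0.21083j ; Y_{4,-3}(Ω₂) = -0.30622 - 0.03245j ; Δ = -0.02557 + 0.06258j
  [-2]  conj(Y_{4,-2})(Ω₁) = -0.41304 - 0.07867j ; Y_{4,-2}(Ω₂) = 0.07972 - 0.11804j ; Δ = -0.04221 + 0.04248j
  [-1]  conj(Y_{4,-1})(Ω₁) = -0.03100 + 0.32846j ; Y_{4,-1}(Ω₂) = -0.14562 - 0.27406j ; Δ = 0.09453 - 0.03933j
  [+0]  conj(Y_{4,0})(Ω₁) = -0.20403 + 0.00000j ; Y_{4,0}(Ω₂) = 0.09505 + 0.00000j ; Δ = -0.01939 + 0.00000j
  [+1]  conj(Y_{4,1})(Ω₁) = 0.03100 + 0.32846j ; Y_{4,1}(Ω₂) = 0.14562 - 0.27406j ; Δ = 0.09453 + 0.03933j
  [+2]  conj(Y_{4,2})(Ω₁) = -0.41304 + 0.07867j ; Y_{4,2}(Ω₂) = 0.07972 + 0.11804j ; Δ = -0.04221 - 0.04248j
  [+3]  conj(Y_{4,3})(Ω₁) = -0.06115 - 0.21083j ; Y_{4,3}(Ω₂) = 0.30622 - 0.03245j ; Δ = -0.02557 - 0.06258j
  [+4]  conj(Y_{4,4})(Ω₁) = 0.05465 - 0.02160j ; Y_{4,4}(Ω₂) = -0.14084 + 0.34975j ; Δ = -0.00014 + 0.02216j
Accumulated sum 0.03383 - 0.00000j; after 4π/(2l+1) scaling, 0.04723 - 0.00000j ⇒ P_4 = 0.047234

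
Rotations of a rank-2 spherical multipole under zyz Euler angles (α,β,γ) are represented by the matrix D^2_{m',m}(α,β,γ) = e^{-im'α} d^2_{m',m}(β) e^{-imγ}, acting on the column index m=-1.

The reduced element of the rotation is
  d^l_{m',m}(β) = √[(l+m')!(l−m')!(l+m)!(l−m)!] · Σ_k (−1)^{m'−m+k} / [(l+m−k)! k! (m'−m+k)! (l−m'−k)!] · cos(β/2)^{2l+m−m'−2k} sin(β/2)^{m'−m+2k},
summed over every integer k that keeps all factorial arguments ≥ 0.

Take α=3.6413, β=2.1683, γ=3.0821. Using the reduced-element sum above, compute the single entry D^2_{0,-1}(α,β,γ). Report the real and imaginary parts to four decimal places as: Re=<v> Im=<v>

Re=-0.5686 Im=0.0339

Split into d^2_{0,-1}(β=2.1683) × two z-phases.
Half-angle: c=0.467664, s=0.883906. N=√(2·2·1·6)=4.898979
Admissible k: 0..1 (factorial args all ≥0)
  k=0: (−1)^1·4.8990/(2)·0.4677^3·0.8839^1 = -0.221454
  k=1: (−1)^2·4.8990/(2)·0.4677^1·0.8839^3 = +0.791094
d^2_{0,-1}(2.1683) = -0.221454 +0.791094 = +0.569640
Phases: e^{-i·(0)·3.6413}=+1.000000+0.000000i, e^{-i·(-1)·3.0821}=-0.998231+0.059458i ⇒ D=-0.568632+0.033869i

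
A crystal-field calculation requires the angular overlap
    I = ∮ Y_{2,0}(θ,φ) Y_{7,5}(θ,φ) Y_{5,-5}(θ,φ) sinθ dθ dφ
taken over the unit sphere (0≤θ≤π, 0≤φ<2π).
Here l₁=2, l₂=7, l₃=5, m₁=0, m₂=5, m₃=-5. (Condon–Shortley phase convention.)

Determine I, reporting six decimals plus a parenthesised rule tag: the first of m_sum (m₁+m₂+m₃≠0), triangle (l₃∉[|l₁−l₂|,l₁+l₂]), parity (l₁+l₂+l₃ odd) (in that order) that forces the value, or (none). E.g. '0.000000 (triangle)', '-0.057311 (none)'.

m-sum 0 ✓  L=14 even ✓  5≤5≤9 ✓
Π(2lᵢ+1) = 5×15×11 = 825
triangle coeff Δ(2,7,5) = 1/15015
Σ_t [2,2]: t=2:+1/57600 = 1/57600
(3j)²=21/715 [(2 7 5; 0 0 0)], sign=-1
Σ_t [2,2]: t=2:+1/14515200 = 1/14515200
(3j)²=2/455 [(2 7 5; 0 5 -5)], sign=+1
⇒ 4πI² = 18/169
I = (-1)√(18/169/(4π)) = -0.09206360
No selection rule forces the value: the integral is nonzero (none).

-0.092064 (none)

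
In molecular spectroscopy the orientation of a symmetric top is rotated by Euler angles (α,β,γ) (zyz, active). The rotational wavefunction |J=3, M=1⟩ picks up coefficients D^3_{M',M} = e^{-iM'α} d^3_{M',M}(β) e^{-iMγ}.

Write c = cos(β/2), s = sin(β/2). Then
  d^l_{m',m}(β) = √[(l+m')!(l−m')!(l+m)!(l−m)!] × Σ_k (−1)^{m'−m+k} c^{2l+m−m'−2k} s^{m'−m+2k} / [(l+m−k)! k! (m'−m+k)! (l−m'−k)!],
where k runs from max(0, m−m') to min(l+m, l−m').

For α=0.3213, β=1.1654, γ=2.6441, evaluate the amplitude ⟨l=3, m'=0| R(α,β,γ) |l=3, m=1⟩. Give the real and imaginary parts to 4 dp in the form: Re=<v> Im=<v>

Re=0.0777 Im=0.0422

D^3_{0,1}(0.3213,1.1654,2.6441) = e^{-i·0·0.3213}·d^3_{0,1}(1.1654)·e^{-i·1·2.6441}. Compute d first:
Half-angle: c=0.834980, s=0.550280. N=√(6·6·24·2)=41.569219
The bounds max(0,m−m')=1 and min(l+m,l−m')=3 give 3 terms
  k=1: (−1)^0·41.5692/(12)·0.8350^5·0.5503^1 = +0.773668
  k=2: (−1)^1·41.5692/(4)·0.8350^3·0.5503^3 = -1.008073
  k=3: (−1)^2·41.5692/(12)·0.8350^1·0.5503^5 = +0.145944
d^3_{0,1}(1.1654) = +0.773668 -1.008073 +0.145944 = -0.088461
Phases: e^{-i·(0)·0.3213}=+1.000000+0.000000i, e^{-i·(1)·2.6441}=-0.878782-0.477224i ⇒ D=+0.077738+0.042216i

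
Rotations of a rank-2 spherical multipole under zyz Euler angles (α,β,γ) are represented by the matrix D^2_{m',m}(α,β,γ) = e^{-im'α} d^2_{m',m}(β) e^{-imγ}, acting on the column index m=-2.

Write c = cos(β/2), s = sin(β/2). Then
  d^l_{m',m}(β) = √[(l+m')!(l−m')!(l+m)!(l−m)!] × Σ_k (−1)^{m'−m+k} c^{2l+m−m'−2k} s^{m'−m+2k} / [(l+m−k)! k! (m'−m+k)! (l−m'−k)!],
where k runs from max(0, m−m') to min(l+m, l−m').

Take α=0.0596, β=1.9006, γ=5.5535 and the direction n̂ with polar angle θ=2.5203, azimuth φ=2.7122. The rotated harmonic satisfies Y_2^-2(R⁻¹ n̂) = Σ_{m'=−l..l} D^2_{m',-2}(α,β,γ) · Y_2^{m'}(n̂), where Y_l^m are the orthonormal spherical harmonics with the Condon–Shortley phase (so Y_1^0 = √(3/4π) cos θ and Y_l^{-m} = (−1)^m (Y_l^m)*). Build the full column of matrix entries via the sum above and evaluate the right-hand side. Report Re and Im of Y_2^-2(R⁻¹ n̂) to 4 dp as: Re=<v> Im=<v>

Re=-0.1620 Im=-0.3294

Need the full column D^2_{m',-2} for m'=−2..2 at α=0.0596, β=1.9006, γ=5.5535.
cos(β/2)=0.581439, sin(β/2)=0.813590
d^2_{-2,-2}: single k=0 term ⇒ +0.114292;  D = +0.026126-0.111266i
d^2_{-1,-2}: single k=0 term ⇒ -0.319851;  D = -0.054437+0.315185i
d^2_{0,-2}: single k=0 term ⇒ +0.548145;  D = +0.060951-0.544745i
d^2_{1,-2}: single k=0 term ⇒ -0.626255;  D = -0.032442+0.625414i
d^2_{2,-2}: single k=0 term ⇒ +0.438150;  D = -0.003406-0.438136i
Y_2^{m'}(θ=2.5203,φ=2.7122) and Σ D·Y over m':
  (+0.0261-0.1113i)·(+0.0855+0.0991i)  (-0.0544+0.3152i)·(+0.3325+0.1522i)  (+0.0610-0.5447i)·(+0.3102+0.0000i)  (-0.0324+0.6254i)·(-0.3325+0.1522i)  (-0.0034-0.4381i)·(+0.0855-0.0991i)
Y_2^-2(R⁻¹ n̂) = -0.162036-0.329396i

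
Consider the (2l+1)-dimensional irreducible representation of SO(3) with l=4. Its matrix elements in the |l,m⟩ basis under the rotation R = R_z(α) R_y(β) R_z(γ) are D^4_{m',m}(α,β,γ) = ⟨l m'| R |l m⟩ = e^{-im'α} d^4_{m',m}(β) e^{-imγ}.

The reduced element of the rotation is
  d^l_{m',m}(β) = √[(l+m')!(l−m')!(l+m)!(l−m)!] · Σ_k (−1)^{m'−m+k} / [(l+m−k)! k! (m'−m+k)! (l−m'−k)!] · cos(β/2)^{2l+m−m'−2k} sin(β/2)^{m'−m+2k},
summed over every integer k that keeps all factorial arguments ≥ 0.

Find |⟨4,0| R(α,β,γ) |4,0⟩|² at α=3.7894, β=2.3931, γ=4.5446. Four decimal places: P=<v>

P=0.1423

D^4_{0,0}(3.7894,2.3931,4.5446) = e^{-i·0·3.7894}·d^4_{0,0}(2.3931)·e^{-i·0·4.5446}. Compute d first:
With c≡cos(β/2)=0.365571 and s≡sin(β/2)=0.930783, N=[24·24·24·24]^{1/2}=576.000000
The bounds max(0,m−m')=0 and min(l+m,l−m')=4 give 5 terms
  k=0: (−1)^0·576.0000/(576)·0.3656^8·0.9308^0 = +0.000319
  k=1: (−1)^1·576.0000/(36)·0.3656^6·0.9308^2 = -0.033086
  k=2: (−1)^2·576.0000/(16)·0.3656^4·0.9308^4 = +0.482597
  k=3: (−1)^3·576.0000/(36)·0.3656^2·0.9308^6 = -1.390451
  k=4: (−1)^4·576.0000/(576)·0.3656^0·0.9308^8 = +0.563364
d^4_{0,0}(2.3931) = +0.000319 -0.033086 +0.482597 -1.390451 +0.563364 = -0.377257
|D^4_{0,0}|² = |d^4_{0,0}(β)|² = (-0.377257)² = 0.142323 (the z-rotation phases have unit modulus)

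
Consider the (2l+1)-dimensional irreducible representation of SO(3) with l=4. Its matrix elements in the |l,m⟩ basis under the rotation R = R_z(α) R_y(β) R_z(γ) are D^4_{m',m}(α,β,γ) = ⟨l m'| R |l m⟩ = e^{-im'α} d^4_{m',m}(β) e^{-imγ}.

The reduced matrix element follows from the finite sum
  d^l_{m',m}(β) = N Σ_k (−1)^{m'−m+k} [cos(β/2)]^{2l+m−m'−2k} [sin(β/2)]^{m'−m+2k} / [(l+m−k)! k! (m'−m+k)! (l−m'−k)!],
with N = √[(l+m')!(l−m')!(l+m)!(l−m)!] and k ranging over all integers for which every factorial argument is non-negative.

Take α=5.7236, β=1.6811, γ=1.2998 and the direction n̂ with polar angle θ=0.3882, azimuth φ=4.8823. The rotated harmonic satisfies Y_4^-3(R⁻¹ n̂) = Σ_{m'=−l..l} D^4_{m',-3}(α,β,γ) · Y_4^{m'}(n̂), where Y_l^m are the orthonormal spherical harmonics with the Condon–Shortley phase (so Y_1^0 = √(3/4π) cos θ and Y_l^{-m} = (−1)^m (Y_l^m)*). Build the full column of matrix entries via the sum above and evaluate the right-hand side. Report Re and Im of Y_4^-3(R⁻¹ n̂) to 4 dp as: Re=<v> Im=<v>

Re=0.1791 Im=-0.0198

Need the full column D^4_{m',-3} for m'=−4..4 at α=5.7236, β=1.6811, γ=1.2998.
cos(β/2)=0.667053, sin(β/2)=0.745010
d^4_{-4,-3}: single k=1 term ⇒ +0.123831;  D = -0.011162+0.123327i
d^4_{-3,-3}: k∈[0..1] ⇒ +0.039200 -0.342283 = -0.303083;  D = +0.183385-0.241307i
d^4_{-2,-3}: k∈[0..1] ⇒ -0.163813 +0.613019 = +0.449206;  D = -0.420194+0.158817i
d^4_{-1,-3}: k∈[0..1] ⇒ +0.388112 -0.806881 = -0.418769;  D = +0.410569+0.082467i
d^4_{0,-3}: k∈[0..1] ⇒ -0.646179 +0.806039 = +0.159860;  D = -0.116114-0.109877i
d^4_{1,-3}: k∈[0..1] ⇒ +0.806881 -0.603899 = +0.202982;  D = -0.050888-0.196500i
d^4_{2,-3}: k∈[0..1] ⇒ -0.764676 +0.317951 = -0.446725;  D = -0.134652+0.425949i
d^4_{3,-3}: k∈[0..1] ⇒ +0.532589 -0.094907 = +0.437682;  D = +0.333335-0.283642i
d^4_{4,-3}: single k=0 term ⇒ -0.240348;  D = -0.237810+0.034834i
Y_4^{m'}(θ=0.3882,φ=4.8823) and Σ D·Y over m':
  (-0.0112+0.1233i)·(+0.0071-0.0057i)  (+0.1834-0.2413i)·(-0.0307-0.0548i)  (-0.4202+0.1588i)·(-0.2258+0.0798i)  (+0.4106+0.0825i)·(+0.0840+0.4896i)  (-0.1161-0.1099i)·(+0.3160+0.0000i)  (-0.0509-0.1965i)·(-0.0840+0.4896i)  (-0.1347+0.4259i)·(-0.2258-0.0798i)  (+0.3333-0.2836i)·(+0.0307-0.0548i)  (-0.2378+0.0348i)·(+0.0071+0.0057i)
Y_4^-3(R⁻¹ n̂) = +0.179070-0.019846i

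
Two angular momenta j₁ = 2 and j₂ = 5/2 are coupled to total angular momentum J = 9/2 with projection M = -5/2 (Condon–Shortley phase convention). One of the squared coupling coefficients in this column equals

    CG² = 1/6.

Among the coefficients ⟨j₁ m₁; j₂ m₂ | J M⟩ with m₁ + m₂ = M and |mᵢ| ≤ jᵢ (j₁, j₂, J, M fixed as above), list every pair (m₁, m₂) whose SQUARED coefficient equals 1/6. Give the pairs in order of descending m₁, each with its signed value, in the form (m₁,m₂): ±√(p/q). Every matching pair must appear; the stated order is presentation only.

Admissible pairs with m₁+m₂ = M = -5/2: (-2,-1/2), (-1,-3/2), (0,-5/2)
  (m₁,m₂)=(0,-5/2): CG² = 1/6, CG = +√(1/6)   ← matches the target
  (m₁,m₂)=(-1,-3/2): CG² = 5/9, CG = +√(5/9)
  (m₁,m₂)=(-2,-1/2): CG² = 5/18, CG = +√(5/18)
Pairs with CG² = 1/6: (0,-5/2): +√(1/6)

(0,-5/2): +√(1/6)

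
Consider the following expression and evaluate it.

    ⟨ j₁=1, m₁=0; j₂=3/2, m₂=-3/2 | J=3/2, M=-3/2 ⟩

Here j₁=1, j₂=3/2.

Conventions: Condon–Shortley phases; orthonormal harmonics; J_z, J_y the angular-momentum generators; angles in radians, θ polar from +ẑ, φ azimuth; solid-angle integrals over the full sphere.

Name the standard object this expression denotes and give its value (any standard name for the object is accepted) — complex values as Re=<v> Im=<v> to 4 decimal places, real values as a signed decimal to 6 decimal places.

Clebsch–Gordan coefficient, +√(3/5) ≈ +0.774597

This is a Clebsch–Gordan (vector-coupling) coefficient.
√[4·1!1!2!/5! · 1!1!0!3!0!3!] = √(12/5)
  +(−1)^0/∏(0,1,1,0,0,2)! = 1/2  (running 1/2)
⟨..|..⟩ = √(12/5)·(1/2) = +0.774597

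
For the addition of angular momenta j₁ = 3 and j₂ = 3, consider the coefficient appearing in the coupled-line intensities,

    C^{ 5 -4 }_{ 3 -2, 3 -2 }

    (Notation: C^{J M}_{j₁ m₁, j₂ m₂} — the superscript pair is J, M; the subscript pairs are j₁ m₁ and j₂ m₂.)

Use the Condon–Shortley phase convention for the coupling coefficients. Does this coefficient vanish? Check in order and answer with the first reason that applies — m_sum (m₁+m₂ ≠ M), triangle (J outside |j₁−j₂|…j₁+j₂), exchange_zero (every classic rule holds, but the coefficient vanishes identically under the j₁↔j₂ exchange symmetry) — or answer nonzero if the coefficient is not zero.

m-sum: m₁+m₂ = -2+(-2) = -4, M = -4  ✓
triangle: |j₁−j₂| = 0 ≤ J = 5 ≤ j₁+j₂ = 6  ✓
exchange: j₁=j₂ and m₁=m₂, and (−1)^(j₁+j₂−J) = (−1)^1 = −1 forces ⟨j₁m₁;j₂m₂|JM⟩ = −⟨j₂m₂;j₁m₁|JM⟩ = −⟨j₁m₁;j₂m₂|JM⟩ ⇒ the coefficient vanishes identically
Racah sum check: Σ_k collapses to 0 ⇒ CG = 0

exchange_zero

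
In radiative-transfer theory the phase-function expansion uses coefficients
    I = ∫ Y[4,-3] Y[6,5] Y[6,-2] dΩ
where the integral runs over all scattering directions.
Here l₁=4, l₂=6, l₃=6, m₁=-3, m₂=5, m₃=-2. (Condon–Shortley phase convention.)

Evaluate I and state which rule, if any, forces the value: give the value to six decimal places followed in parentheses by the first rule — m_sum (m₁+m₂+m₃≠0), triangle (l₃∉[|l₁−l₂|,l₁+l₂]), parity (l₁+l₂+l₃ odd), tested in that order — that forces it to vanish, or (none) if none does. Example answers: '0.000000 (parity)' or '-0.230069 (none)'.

0.160494 (none)

m-sum 0 ✓  L=16 even ✓  2≤6≤10 ✓
Π(2lᵢ+1) = 9×13×13 = 1521
triangle coeff Δ(4,6,6) = 1/15315300
Σ_t [0,4]: t=0:+1/829440 t=1:−1/25920 t=2:+1/9216 t=3:−1/25920 t=4:+1/829440 = 7/207360
(3j)²=28/2431 [(4 6 6; 0 0 0)], sign=+1
Σ_t [3,4]: t=3:−1/5806080 t=4:+1/725760 = 1/829440
(3j)²=49/2652 [(4 6 6; -3 5 -2)], sign=+1
⇒ 4πI² = 1029/3179
I = (+1)√(1029/3179/(4π)) = 0.16049352
No selection rule forces the value: the integral is nonzero (none).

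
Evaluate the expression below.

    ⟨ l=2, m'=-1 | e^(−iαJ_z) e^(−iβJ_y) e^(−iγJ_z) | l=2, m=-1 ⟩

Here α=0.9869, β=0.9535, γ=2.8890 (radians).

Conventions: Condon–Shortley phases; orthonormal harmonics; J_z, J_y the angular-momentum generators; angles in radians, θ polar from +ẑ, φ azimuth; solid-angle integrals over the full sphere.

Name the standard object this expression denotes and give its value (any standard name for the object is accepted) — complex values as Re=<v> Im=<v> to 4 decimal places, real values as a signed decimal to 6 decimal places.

This is a Wigner D-matrix element — the rotation-matrix element ⟨l m'| R(α,β,γ) |l m⟩ in the angular-momentum basis.
Split into d^2_{-1,-1}(β=0.9535) × two z-phases.
c=cos(0.953500/2)=0.888491, s=sin(0.953500/2)=0.458894; N=√[1·6·1·6]=6.000000
k: max(0,(-1)−(-1))=0 … min(2+(-1),2−(-1))=1
  k=0: (−1)^0·6.0000/(6)·0.8885^4·0.4589^0 = +0.623178
  k=1: (−1)^1·6.0000/(2)·0.8885^2·0.4589^2 = -0.498715
d^2_{-1,-1}(0.9535) = +0.623178 -0.498715 = +0.124463
D = (+0.551279+0.834321i)·(+0.124463)·(-0.968268+0.249915i) = -0.092389-0.083400i

Wigner D-matrix element, Re=-0.0924 Im=-0.0834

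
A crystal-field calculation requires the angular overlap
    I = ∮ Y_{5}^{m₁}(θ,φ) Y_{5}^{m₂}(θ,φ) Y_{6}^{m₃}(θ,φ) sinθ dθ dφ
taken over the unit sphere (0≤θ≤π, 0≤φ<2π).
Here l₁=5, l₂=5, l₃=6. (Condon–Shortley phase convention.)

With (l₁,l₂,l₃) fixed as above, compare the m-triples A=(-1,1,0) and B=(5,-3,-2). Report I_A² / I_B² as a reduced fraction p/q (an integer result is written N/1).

l's match ⇒ only the (l;m) 3-j factors differ between A and B.
A: triangle coeff Δ(5,5,6) = 1/28588560; Σ_t [0,4]: t=0:+1/12441600 t=1:−1/86400 t=2:+1/9216 t=3:−1/7776 t=4:+1/55296 = -7/518400; (3j)²=12/12155 [(5 5 6; -1 1 0)], sign=-1
B: triangle coeff Δ(5,5,6) = 1/28588560; Σ_t [0,0]: t=0:+1/829440 = 1/829440; (3j)²=35/2431 [(5 5 6; 5 -3 -2)], sign=+1
I_A²/I_B² = (12/12155)/(35/2431) = 12/175

12/175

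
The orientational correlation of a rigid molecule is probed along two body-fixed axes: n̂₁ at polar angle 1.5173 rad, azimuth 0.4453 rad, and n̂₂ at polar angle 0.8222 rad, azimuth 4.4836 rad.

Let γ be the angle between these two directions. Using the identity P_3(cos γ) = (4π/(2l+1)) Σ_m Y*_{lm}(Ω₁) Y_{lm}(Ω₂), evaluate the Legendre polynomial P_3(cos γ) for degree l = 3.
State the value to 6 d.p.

Summing Y*_{l m}(θ₁,φ₁)·Y_{l m}(θ₂,φ₂) over m ∈ [−3, 3]; prefactor 4π/(2·3+1) = 1.795196:
  [-3]  conj(Y_{3,-3})(Ω₁) = +0.096689+0.404027i ; Y_{3,-3}(Ω₂) = +0.103981-0.126923i ; Δ = +0.061334+0.029739i
  [-2]  conj(Y_{3,-2})(Ω₁) = +0.034271+0.042363i ; Y_{3,-2}(Ω₂) = -0.334953-0.164943i ; Δ = -0.004492-0.019843i
  [-1]  conj(Y_{3,-1})(Ω₁) = -0.287083-0.137017i ; Y_{3,-1}(Ω₂) = -0.070678+0.303514i ; Δ = +0.061877-0.077450i
  [+0]  conj(Y_{3,0})(Ω₁) = -0.059577-0.000000i ; Y_{3,0}(Ω₂) = -0.173688+0.000000i ; Δ = +0.010348+0.000000i
  [+1]  conj(Y_{3,1})(Ω₁) = +0.287083-0.137017i ; Y_{3,1}(Ω₂) = +0.070678+0.303514i ; Δ = +0.061877+0.077450i
  [+2]  conj(Y_{3,2})(Ω₁) = +0.034271-0.042363i ; Y_{3,2}(Ω₂) = -0.334953+0.164943i ; Δ = -0.004492+0.019843i
  [+3]  conj(Y_{3,3})(Ω₁) = -0.096689+0.404027i ; Y_{3,3}(Ω₂) = -0.103981-0.126923i ; Δ = +0.061334-0.029739i
Total Σ_m = +0.247787+0.000000i. Multiply by 1.795196: +0.444826+0.000000i. P_3(cos γ) = 0.444826

0.444826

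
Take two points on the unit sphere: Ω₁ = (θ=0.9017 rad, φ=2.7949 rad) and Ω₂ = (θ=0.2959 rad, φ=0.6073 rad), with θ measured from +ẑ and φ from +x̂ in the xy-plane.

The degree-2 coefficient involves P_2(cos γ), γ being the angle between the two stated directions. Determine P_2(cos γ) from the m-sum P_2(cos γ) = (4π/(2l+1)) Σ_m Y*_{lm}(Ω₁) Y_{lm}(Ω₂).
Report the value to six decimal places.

Summing Y*_{l m}(θ₁,φ₁)·Y_{l m}(θ₂,φ₂) over m ∈ [−2, 2]; prefactor 4π/(2·2+1) = 2.513274:
  term(m=-2) = -0.00258 - 0.00737j   from Y*(Ω₁)=0.18278 - 0.15190j, Y(Ω₂)=0.01145 - 0.03078j
  term(m=-1) = -0.04685 + 0.06607j   from Y*(Ω₁)=-0.35351 + 0.12772j, Y(Ω₂)=0.17695 - 0.12297j
  term(m=+0) = 0.02677 + 0.00000j   from Y*(Ω₁)=0.04864 + 0.00000j, Y(Ω₂)=0.55033 + 0.00000j
  term(m=+1) = -0.04685 - 0.06607j   from Y*(Ω₁)=0.35351 + 0.12772j, Y(Ω₂)=-0.17695 - 0.12297j
  term(m=+2) = -0.00258 + 0.00737j   from Y*(Ω₁)=0.18278 + 0.15190j, Y(Ω₂)=0.01145 + 0.03078j
Accumulated sum -0.07209 + 0.00000j; after 4π/(2l+1) scaling, -0.18119 + 0.00000j ⇒ P_2 = -0.181194

-0.181194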